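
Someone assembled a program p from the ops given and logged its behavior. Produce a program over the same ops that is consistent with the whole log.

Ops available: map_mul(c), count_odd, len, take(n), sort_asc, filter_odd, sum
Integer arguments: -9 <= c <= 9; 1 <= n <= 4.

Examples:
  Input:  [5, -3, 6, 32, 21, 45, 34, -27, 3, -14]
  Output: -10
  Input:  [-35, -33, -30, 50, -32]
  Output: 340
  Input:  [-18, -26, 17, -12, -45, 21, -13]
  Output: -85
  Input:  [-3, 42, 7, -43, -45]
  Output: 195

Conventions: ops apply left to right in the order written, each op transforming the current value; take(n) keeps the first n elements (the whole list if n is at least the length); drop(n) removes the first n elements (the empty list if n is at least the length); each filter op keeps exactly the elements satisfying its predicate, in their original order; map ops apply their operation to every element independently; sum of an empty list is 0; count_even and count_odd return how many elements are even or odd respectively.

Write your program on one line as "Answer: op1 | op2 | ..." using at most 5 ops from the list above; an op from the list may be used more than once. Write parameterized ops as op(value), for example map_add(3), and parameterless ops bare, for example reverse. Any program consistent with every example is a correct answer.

map_mul(-5) | take(4) | filter_odd | sum

Check, running the answer program on each example:
  [5, -3, 6, 32, 21, 45, 34, -27, 3, -14] -> [-25, 15, -30, -160, -105, -225, -170, 135, -15, 70] -> [-25, 15, -30, -160] -> [-25, 15] -> -10
  [-35, -33, -30, 50, -32] -> [175, 165, 150, -250, 160] -> [175, 165, 150, -250] -> [175, 165] -> 340
  [-18, -26, 17, -12, -45, 21, -13] -> [90, 130, -85, 60, 225, -105, 65] -> [90, 130, -85, 60] -> [-85] -> -85
  [-3, 42, 7, -43, -45] -> [15, -210, -35, 215, 225] -> [15, -210, -35, 215] -> [15, -35, 215] -> 195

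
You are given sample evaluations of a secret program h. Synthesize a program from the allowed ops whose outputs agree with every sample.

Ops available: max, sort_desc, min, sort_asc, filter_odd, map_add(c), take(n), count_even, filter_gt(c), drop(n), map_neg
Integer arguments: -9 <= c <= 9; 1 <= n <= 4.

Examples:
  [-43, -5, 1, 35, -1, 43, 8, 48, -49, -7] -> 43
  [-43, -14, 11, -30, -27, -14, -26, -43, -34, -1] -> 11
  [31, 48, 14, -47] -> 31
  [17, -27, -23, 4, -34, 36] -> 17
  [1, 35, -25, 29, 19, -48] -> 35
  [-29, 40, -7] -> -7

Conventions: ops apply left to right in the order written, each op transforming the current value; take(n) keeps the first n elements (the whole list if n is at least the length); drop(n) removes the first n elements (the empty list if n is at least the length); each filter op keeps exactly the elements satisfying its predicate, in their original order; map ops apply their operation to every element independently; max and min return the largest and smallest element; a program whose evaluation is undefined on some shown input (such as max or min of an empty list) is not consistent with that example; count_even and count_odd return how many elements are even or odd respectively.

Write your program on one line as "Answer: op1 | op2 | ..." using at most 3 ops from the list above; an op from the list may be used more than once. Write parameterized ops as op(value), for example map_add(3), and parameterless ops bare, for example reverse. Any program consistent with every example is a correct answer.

sort_desc | filter_odd | max

Check, running the answer program on each example:
  [-43, -5, 1, 35, -1, 43, 8, 48, -49, -7] -> [48, 43, 35, 8, 1, -1, -5, -7, -43, -49] -> [43, 35, 1, -1, -5, -7, -43, -49] -> 43
  [-43, -14, 11, -30, -27, -14, -26, -43, -34, -1] -> [11, -1, -14, -14, -26, -27, -30, -34, -43, -43] -> [11, -1, -27, -43, -43] -> 11
  [31, 48, 14, -47] -> [48, 31, 14, -47] -> [31, -47] -> 31
  [17, -27, -23, 4, -34, 36] -> [36, 17, 4, -23, -27, -34] -> [17, -23, -27] -> 17
  [1, 35, -25, 29, 19, -48] -> [35, 29, 19, 1, -25, -48] -> [35, 29, 19, 1, -25] -> 35
  [-29, 40, -7] -> [40, -7, -29] -> [-7, -29] -> -7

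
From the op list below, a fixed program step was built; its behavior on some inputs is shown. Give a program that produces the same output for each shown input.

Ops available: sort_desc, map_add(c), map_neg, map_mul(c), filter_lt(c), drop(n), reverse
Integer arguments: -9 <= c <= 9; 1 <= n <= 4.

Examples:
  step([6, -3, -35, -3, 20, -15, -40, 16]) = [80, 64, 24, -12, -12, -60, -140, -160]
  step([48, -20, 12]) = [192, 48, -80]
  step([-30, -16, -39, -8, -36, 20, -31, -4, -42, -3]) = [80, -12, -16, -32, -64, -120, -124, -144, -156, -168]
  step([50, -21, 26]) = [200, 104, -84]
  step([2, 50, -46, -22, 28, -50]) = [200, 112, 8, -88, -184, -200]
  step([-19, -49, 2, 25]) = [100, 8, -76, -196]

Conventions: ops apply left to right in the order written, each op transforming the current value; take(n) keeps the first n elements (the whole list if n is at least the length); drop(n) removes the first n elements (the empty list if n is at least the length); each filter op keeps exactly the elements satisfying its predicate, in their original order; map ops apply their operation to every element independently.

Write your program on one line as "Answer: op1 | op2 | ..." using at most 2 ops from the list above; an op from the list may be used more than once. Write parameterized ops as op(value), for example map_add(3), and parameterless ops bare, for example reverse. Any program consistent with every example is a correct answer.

map_mul(4) | sort_desc

Check, running the answer program on each example:
  [6, -3, -35, -3, 20, -15, -40, 16] -> [24, -12, -140, -12, 80, -60, -160, 64] -> [80, 64, 24, -12, -12, -60, -140, -160]
  [48, -20, 12] -> [192, -80, 48] -> [192, 48, -80]
  [-30, -16, -39, -8, -36, 20, -31, -4, -42, -3] -> [-120, -64, -156, -32, -144, 80, -124, -16, -168, -12] -> [80, -12, -16, -32, -64, -120, -124, -144, -156, -168]
  [50, -21, 26] -> [200, -84, 104] -> [200, 104, -84]
  [2, 50, -46, -22, 28, -50] -> [8, 200, -184, -88, 112, -200] -> [200, 112, 8, -88, -184, -200]
  [-19, -49, 2, 25] -> [-76, -196, 8, 100] -> [100, 8, -76, -196]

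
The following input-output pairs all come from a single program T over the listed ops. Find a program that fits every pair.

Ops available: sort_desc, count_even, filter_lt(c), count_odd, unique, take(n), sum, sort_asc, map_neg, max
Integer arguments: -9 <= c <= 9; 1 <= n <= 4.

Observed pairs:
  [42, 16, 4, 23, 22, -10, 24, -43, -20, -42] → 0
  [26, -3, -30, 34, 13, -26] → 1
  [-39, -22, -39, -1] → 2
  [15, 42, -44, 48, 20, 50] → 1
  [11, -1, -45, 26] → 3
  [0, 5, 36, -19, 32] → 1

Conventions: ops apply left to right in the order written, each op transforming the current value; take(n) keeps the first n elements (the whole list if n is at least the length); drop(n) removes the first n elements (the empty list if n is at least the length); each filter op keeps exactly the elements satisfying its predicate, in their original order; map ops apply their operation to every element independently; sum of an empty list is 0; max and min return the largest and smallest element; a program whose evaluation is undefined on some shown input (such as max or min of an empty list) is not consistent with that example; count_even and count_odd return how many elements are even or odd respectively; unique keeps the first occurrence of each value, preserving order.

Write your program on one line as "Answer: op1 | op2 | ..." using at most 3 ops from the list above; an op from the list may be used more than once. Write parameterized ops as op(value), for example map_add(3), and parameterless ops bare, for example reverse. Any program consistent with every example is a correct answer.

take(3) | count_odd

Check, running the answer program on each example:
  [42, 16, 4, 23, 22, -10, 24, -43, -20, -42] -> [42, 16, 4] -> 0
  [26, -3, -30, 34, 13, -26] -> [26, -3, -30] -> 1
  [-39, -22, -39, -1] -> [-39, -22, -39] -> 2
  [15, 42, -44, 48, 20, 50] -> [15, 42, -44] -> 1
  [11, -1, -45, 26] -> [11, -1, -45] -> 3
  [0, 5, 36, -19, 32] -> [0, 5, 36] -> 1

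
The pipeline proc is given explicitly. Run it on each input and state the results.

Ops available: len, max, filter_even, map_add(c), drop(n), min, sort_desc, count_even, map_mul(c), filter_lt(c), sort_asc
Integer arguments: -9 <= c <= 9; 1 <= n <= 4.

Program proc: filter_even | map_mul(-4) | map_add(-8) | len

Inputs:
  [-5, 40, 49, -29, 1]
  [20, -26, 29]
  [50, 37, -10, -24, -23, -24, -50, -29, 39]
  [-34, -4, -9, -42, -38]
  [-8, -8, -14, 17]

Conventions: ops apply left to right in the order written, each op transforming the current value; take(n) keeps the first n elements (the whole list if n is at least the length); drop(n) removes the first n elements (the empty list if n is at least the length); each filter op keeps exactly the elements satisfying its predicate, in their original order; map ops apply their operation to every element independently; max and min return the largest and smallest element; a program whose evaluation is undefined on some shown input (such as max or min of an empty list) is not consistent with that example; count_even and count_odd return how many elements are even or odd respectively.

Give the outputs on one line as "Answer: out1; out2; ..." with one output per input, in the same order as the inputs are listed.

Execution, op by op:
  [-5, 40, 49, -29, 1] -> [40] -> [-160] -> [-168] -> 1
  [20, -26, 29] -> [20, -26] -> [-80, 104] -> [-88, 96] -> 2
  [50, 37, -10, -24, -23, -24, -50, -29, 39] -> [50, -10, -24, -24, -50] -> [-200, 40, 96, 96, 200] -> [-208, 32, 88, 88, 192] -> 5
  [-34, -4, -9, -42, -38] -> [-34, -4, -42, -38] -> [136, 16, 168, 152] -> [128, 8, 160, 144] -> 4
  [-8, -8, -14, 17] -> [-8, -8, -14] -> [32, 32, 56] -> [24, 24, 48] -> 3

1; 2; 5; 4; 3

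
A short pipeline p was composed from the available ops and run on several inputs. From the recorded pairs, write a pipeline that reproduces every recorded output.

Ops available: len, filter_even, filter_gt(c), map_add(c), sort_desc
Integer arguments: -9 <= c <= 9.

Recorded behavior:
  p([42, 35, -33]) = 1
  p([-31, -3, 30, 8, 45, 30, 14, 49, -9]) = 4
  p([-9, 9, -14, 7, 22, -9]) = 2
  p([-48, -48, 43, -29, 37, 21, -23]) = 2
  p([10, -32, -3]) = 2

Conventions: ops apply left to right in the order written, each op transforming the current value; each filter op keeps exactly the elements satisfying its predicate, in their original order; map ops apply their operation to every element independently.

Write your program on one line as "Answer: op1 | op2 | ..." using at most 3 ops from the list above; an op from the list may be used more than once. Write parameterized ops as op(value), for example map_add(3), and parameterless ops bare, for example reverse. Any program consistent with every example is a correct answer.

map_add(-4) | filter_even | len

Check, running the answer program on each example:
  [42, 35, -33] -> [38, 31, -37] -> [38] -> 1
  [-31, -3, 30, 8, 45, 30, 14, 49, -9] -> [-35, -7, 26, 4, 41, 26, 10, 45, -13] -> [26, 4, 26, 10] -> 4
  [-9, 9, -14, 7, 22, -9] -> [-13, 5, -18, 3, 18, -13] -> [-18, 18] -> 2
  [-48, -48, 43, -29, 37, 21, -23] -> [-52, -52, 39, -33, 33, 17, -27] -> [-52, -52] -> 2
  [10, -32, -3] -> [6, -36, -7] -> [6, -36] -> 2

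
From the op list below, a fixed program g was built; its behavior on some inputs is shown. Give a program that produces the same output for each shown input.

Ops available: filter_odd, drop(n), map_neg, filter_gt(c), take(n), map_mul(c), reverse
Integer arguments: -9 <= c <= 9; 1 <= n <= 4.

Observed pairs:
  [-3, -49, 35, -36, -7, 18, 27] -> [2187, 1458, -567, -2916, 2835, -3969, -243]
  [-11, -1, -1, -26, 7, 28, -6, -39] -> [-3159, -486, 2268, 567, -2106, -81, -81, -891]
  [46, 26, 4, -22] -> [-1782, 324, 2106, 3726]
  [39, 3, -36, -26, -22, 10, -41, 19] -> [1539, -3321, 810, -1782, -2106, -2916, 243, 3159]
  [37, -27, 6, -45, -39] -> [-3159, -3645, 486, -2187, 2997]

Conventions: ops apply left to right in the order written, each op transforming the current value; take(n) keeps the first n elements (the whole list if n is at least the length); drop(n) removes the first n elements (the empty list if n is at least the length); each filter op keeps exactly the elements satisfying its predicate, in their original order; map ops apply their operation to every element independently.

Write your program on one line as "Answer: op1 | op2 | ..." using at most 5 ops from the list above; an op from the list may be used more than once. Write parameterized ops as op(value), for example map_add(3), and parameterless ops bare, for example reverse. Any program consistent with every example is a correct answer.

map_mul(9) | reverse | map_neg | map_mul(-9)

Check, running the answer program on each example:
  [-3, -49, 35, -36, -7, 18, 27] -> [-27, -441, 315, -324, -63, 162, 243] -> [243, 162, -63, -324, 315, -441, -27] -> [-243, -162, 63, 324, -315, 441, 27] -> [2187, 1458, -567, -2916, 2835, -3969, -243]
  [-11, -1, -1, -26, 7, 28, -6, -39] -> [-99, -9, -9, -234, 63, 252, -54, -351] -> [-351, -54, 252, 63, -234, -9, -9, -99] -> [351, 54, -252, -63, 234, 9, 9, 99] -> [-3159, -486, 2268, 567, -2106, -81, -81, -891]
  [46, 26, 4, -22] -> [414, 234, 36, -198] -> [-198, 36, 234, 414] -> [198, -36, -234, -414] -> [-1782, 324, 2106, 3726]
  [39, 3, -36, -26, -22, 10, -41, 19] -> [351, 27, -324, -234, -198, 90, -369, 171] -> [171, -369, 90, -198, -234, -324, 27, 351] -> [-171, 369, -90, 198, 234, 324, -27, -351] -> [1539, -3321, 810, -1782, -2106, -2916, 243, 3159]
  [37, -27, 6, -45, -39] -> [333, -243, 54, -405, -351] -> [-351, -405, 54, -243, 333] -> [351, 405, -54, 243, -333] -> [-3159, -3645, 486, -2187, 2997]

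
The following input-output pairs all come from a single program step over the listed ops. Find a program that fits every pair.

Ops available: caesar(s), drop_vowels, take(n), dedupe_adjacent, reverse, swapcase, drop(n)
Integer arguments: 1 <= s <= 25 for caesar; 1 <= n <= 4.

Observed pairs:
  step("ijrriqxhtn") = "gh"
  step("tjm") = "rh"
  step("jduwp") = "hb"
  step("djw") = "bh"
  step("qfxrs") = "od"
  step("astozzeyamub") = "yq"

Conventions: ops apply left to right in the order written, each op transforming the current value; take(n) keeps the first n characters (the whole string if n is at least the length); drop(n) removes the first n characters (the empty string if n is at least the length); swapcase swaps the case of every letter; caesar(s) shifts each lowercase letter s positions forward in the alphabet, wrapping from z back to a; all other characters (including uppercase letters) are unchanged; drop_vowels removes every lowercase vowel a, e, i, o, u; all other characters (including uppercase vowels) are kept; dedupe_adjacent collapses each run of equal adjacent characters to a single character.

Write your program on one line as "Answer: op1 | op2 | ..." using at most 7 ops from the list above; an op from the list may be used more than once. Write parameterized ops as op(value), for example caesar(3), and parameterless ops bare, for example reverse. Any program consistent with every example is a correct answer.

take(3) | reverse | caesar(18) | caesar(6) | reverse | take(2)

Check, running the answer program on each example:
  "ijrriqxhtn" -> "ijr" -> "rji" -> "jba" -> "phg" -> "ghp" -> "gh"
  "tjm" -> "tjm" -> "mjt" -> "ebl" -> "khr" -> "rhk" -> "rh"
  "jduwp" -> "jdu" -> "udj" -> "mvb" -> "sbh" -> "hbs" -> "hb"
  "djw" -> "djw" -> "wjd" -> "obv" -> "uhb" -> "bhu" -> "bh"
  "qfxrs" -> "qfx" -> "xfq" -> "pxi" -> "vdo" -> "odv" -> "od"
  "astozzeyamub" -> "ast" -> "tsa" -> "lks" -> "rqy" -> "yqr" -> "yq"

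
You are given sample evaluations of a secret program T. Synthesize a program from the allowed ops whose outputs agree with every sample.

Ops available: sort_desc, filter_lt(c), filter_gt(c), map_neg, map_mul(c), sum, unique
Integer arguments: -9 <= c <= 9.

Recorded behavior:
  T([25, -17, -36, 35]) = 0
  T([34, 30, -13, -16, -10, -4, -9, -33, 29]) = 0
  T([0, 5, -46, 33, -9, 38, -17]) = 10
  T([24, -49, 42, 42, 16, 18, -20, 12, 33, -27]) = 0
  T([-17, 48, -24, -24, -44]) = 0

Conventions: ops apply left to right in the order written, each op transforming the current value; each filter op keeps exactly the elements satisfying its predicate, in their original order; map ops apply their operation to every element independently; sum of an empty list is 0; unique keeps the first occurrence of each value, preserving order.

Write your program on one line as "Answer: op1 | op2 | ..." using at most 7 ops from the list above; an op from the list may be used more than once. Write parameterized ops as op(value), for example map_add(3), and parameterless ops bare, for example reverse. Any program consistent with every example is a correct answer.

unique | filter_gt(-2) | sort_desc | filter_lt(8) | map_mul(2) | sum

Check, running the answer program on each example:
  [25, -17, -36, 35] -> [25, -17, -36, 35] -> [25, 35] -> [35, 25] -> [] -> [] -> 0
  [34, 30, -13, -16, -10, -4, -9, -33, 29] -> [34, 30, -13, -16, -10, -4, -9, -33, 29] -> [34, 30, 29] -> [34, 30, 29] -> [] -> [] -> 0
  [0, 5, -46, 33, -9, 38, -17] -> [0, 5, -46, 33, -9, 38, -17] -> [0, 5, 33, 38] -> [38, 33, 5, 0] -> [5, 0] -> [10, 0] -> 10
  [24, -49, 42, 42, 16, 18, -20, 12, 33, -27] -> [24, -49, 42, 16, 18, -20, 12, 33, -27] -> [24, 42, 16, 18, 12, 33] -> [42, 33, 24, 18, 16, 12] -> [] -> [] -> 0
  [-17, 48, -24, -24, -44] -> [-17, 48, -24, -44] -> [48] -> [48] -> [] -> [] -> 0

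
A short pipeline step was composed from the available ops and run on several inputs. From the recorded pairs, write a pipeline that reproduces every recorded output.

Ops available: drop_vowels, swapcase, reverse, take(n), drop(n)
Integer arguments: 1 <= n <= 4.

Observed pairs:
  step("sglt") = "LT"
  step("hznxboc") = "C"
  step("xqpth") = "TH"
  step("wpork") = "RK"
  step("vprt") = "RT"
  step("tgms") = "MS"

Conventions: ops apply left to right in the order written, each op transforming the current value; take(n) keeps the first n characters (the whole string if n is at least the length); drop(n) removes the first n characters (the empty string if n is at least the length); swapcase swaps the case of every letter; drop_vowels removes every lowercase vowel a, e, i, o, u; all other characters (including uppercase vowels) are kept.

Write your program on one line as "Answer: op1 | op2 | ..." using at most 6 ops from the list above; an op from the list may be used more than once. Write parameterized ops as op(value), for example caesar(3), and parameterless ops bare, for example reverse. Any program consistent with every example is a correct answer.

reverse | take(2) | drop_vowels | swapcase | reverse

Check, running the answer program on each example:
  "sglt" -> "tlgs" -> "tl" -> "tl" -> "TL" -> "LT"
  "hznxboc" -> "cobxnzh" -> "co" -> "c" -> "C" -> "C"
  "xqpth" -> "htpqx" -> "ht" -> "ht" -> "HT" -> "TH"
  "wpork" -> "kropw" -> "kr" -> "kr" -> "KR" -> "RK"
  "vprt" -> "trpv" -> "tr" -> "tr" -> "TR" -> "RT"
  "tgms" -> "smgt" -> "sm" -> "sm" -> "SM" -> "MS"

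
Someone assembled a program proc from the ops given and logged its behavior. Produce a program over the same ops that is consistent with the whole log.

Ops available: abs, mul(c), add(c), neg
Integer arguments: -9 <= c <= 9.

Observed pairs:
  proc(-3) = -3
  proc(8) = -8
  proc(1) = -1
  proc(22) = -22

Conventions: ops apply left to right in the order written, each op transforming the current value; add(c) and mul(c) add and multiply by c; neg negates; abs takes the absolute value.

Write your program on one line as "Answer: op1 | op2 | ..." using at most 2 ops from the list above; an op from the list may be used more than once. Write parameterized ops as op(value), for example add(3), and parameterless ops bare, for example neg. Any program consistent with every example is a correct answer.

abs | neg

Check, running the answer program on each example:
  -3 -> 3 -> -3
  8 -> 8 -> -8
  1 -> 1 -> -1
  22 -> 22 -> -22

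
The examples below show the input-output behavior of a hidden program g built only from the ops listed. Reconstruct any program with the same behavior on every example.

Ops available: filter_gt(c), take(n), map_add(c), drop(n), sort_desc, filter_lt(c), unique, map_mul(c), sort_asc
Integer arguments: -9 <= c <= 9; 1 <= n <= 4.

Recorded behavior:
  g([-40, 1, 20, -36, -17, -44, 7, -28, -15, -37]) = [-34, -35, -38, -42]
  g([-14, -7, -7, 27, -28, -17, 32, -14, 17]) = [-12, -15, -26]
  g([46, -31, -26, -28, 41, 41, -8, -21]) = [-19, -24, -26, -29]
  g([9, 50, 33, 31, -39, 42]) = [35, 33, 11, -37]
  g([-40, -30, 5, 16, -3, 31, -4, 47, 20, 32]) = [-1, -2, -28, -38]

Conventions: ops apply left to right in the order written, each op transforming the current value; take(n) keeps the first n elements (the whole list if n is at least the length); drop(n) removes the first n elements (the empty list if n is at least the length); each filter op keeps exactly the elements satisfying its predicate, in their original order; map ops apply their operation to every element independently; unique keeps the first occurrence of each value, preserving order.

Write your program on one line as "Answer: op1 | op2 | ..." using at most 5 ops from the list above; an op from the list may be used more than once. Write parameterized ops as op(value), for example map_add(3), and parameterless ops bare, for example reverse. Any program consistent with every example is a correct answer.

sort_asc | take(4) | unique | map_add(2) | sort_desc

Check, running the answer program on each example:
  [-40, 1, 20, -36, -17, -44, 7, -28, -15, -37] -> [-44, -40, -37, -36, -28, -17, -15, 1, 7, 20] -> [-44, -40, -37, -36] -> [-44, -40, -37, -36] -> [-42, -38, -35, -34] -> [-34, -35, -38, -42]
  [-14, -7, -7, 27, -28, -17, 32, -14, 17] -> [-28, -17, -14, -14, -7, -7, 17, 27, 32] -> [-28, -17, -14, -14] -> [-28, -17, -14] -> [-26, -15, -12] -> [-12, -15, -26]
  [46, -31, -26, -28, 41, 41, -8, -21] -> [-31, -28, -26, -21, -8, 41, 41, 46] -> [-31, -28, -26, -21] -> [-31, -28, -26, -21] -> [-29, -26, -24, -19] -> [-19, -24, -26, -29]
  [9, 50, 33, 31, -39, 42] -> [-39, 9, 31, 33, 42, 50] -> [-39, 9, 31, 33] -> [-39, 9, 31, 33] -> [-37, 11, 33, 35] -> [35, 33, 11, -37]
  [-40, -30, 5, 16, -3, 31, -4, 47, 20, 32] -> [-40, -30, -4, -3, 5, 16, 20, 31, 32, 47] -> [-40, -30, -4, -3] -> [-40, -30, -4, -3] -> [-38, -28, -2, -1] -> [-1, -2, -28, -38]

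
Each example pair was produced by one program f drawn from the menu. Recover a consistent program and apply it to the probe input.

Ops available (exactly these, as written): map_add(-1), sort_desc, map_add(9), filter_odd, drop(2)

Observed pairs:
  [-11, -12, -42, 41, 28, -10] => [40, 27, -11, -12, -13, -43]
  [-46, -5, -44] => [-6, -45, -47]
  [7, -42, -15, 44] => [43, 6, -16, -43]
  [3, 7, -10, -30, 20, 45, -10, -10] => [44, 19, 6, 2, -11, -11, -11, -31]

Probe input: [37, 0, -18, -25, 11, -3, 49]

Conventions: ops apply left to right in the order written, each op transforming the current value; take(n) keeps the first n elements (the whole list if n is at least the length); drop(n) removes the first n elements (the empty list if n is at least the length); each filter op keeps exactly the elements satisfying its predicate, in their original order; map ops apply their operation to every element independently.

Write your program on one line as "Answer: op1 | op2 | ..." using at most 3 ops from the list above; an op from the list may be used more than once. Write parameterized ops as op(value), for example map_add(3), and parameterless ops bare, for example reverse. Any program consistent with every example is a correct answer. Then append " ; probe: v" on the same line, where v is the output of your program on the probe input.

map_add(-1) | sort_desc ; probe: [48, 36, 10, -1, -4, -19, -26]

Check, running the answer program on each example:
  [-11, -12, -42, 41, 28, -10] -> [-12, -13, -43, 40, 27, -11] -> [40, 27, -11, -12, -13, -43]
  [-46, -5, -44] -> [-47, -6, -45] -> [-6, -45, -47]
  [7, -42, -15, 44] -> [6, -43, -16, 43] -> [43, 6, -16, -43]
  [3, 7, -10, -30, 20, 45, -10, -10] -> [2, 6, -11, -31, 19, 44, -11, -11] -> [44, 19, 6, 2, -11, -11, -11, -31]
  probe: [37, 0, -18, -25, 11, -3, 49] -> [36, -1, -19, -26, 10, -4, 48] -> [48, 36, 10, -1, -4, -19, -26]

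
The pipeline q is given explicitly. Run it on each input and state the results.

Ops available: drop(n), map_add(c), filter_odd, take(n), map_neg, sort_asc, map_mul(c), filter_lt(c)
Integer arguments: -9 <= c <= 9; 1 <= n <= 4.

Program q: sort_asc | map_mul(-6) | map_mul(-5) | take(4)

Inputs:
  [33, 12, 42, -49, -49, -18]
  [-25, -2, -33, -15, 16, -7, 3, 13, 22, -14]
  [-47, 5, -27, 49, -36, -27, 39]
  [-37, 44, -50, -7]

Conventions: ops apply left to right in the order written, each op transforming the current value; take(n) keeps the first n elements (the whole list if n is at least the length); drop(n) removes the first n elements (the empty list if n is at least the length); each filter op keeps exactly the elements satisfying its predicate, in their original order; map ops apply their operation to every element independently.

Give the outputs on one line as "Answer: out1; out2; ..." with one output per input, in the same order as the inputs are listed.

Execution, op by op:
  [33, 12, 42, -49, -49, -18] -> [-49, -49, -18, 12, 33, 42] -> [294, 294, 108, -72, -198, -252] -> [-1470, -1470, -540, 360, 990, 1260] -> [-1470, -1470, -540, 360]
  [-25, -2, -33, -15, 16, -7, 3, 13, 22, -14] -> [-33, -25, -15, -14, -7, -2, 3, 13, 16, 22] -> [198, 150, 90, 84, 42, 12, -18, -78, -96, -132] -> [-990, -750, -450, -420, -210, -60, 90, 390, 480, 660] -> [-990, -750, -450, -420]
  [-47, 5, -27, 49, -36, -27, 39] -> [-47, -36, -27, -27, 5, 39, 49] -> [282, 216, 162, 162, -30, -234, -294] -> [-1410, -1080, -810, -810, 150, 1170, 1470] -> [-1410, -1080, -810, -810]
  [-37, 44, -50, -7] -> [-50, -37, -7, 44] -> [300, 222, 42, -264] -> [-1500, -1110, -210, 1320] -> [-1500, -1110, -210, 1320]

[-1470, -1470, -540, 360]; [-990, -750, -450, -420]; [-1410, -1080, -810, -810]; [-1500, -1110, -210, 1320]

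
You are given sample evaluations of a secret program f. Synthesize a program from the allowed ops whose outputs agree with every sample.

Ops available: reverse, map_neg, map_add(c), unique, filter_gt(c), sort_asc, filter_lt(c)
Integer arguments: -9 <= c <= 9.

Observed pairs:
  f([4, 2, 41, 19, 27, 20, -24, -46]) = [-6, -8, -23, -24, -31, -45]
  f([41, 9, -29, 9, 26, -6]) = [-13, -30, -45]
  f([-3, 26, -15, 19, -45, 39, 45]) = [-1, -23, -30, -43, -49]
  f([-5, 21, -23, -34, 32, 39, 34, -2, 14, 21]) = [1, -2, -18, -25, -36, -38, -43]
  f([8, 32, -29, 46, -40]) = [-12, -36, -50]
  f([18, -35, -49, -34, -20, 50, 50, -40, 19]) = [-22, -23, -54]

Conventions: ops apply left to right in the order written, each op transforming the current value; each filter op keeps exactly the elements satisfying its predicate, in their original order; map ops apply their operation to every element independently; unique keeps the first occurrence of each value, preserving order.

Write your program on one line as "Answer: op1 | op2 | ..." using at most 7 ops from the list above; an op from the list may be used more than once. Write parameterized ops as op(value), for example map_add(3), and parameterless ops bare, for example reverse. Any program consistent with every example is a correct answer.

map_neg | map_add(-4) | sort_asc | reverse | filter_lt(2) | unique

Check, running the answer program on each example:
  [4, 2, 41, 19, 27, 20, -24, -46] -> [-4, -2, -41, -19, -27, -20, 24, 46] -> [-8, -6, -45, -23, -31, -24, 20, 42] -> [-45, -31, -24, -23, -8, -6, 20, 42] -> [42, 20, -6, -8, -23, -24, -31, -45] -> [-6, -8, -23, -24, -31, -45] -> [-6, -8, -23, -24, -31, -45]
  [41, 9, -29, 9, 26, -6] -> [-41, -9, 29, -9, -26, 6] -> [-45, -13, 25, -13, -30, 2] -> [-45, -30, -13, -13, 2, 25] -> [25, 2, -13, -13, -30, -45] -> [-13, -13, -30, -45] -> [-13, -30, -45]
  [-3, 26, -15, 19, -45, 39, 45] -> [3, -26, 15, -19, 45, -39, -45] -> [-1, -30, 11, -23, 41, -43, -49] -> [-49, -43, -30, -23, -1, 11, 41] -> [41, 11, -1, -23, -30, -43, -49] -> [-1, -23, -30, -43, -49] -> [-1, -23, -30, -43, -49]
  [-5, 21, -23, -34, 32, 39, 34, -2, 14, 21] -> [5, -21, 23, 34, -32, -39, -34, 2, -14, -21] -> [1, -25, 19, 30, -36, -43, -38, -2, -18, -25] -> [-43, -38, -36, -25, -25, -18, -2, 1, 19, 30] -> [30, 19, 1, -2, -18, -25, -25, -36, -38, -43] -> [1, -2, -18, -25, -25, -36, -38, -43] -> [1, -2, -18, -25, -36, -38, -43]
  [8, 32, -29, 46, -40] -> [-8, -32, 29, -46, 40] -> [-12, -36, 25, -50, 36] -> [-50, -36, -12, 25, 36] -> [36, 25, -12, -36, -50] -> [-12, -36, -50] -> [-12, -36, -50]
  [18, -35, -49, -34, -20, 50, 50, -40, 19] -> [-18, 35, 49, 34, 20, -50, -50, 40, -19] -> [-22, 31, 45, 30, 16, -54, -54, 36, -23] -> [-54, -54, -23, -22, 16, 30, 31, 36, 45] -> [45, 36, 31, 30, 16, -22, -23, -54, -54] -> [-22, -23, -54, -54] -> [-22, -23, -54]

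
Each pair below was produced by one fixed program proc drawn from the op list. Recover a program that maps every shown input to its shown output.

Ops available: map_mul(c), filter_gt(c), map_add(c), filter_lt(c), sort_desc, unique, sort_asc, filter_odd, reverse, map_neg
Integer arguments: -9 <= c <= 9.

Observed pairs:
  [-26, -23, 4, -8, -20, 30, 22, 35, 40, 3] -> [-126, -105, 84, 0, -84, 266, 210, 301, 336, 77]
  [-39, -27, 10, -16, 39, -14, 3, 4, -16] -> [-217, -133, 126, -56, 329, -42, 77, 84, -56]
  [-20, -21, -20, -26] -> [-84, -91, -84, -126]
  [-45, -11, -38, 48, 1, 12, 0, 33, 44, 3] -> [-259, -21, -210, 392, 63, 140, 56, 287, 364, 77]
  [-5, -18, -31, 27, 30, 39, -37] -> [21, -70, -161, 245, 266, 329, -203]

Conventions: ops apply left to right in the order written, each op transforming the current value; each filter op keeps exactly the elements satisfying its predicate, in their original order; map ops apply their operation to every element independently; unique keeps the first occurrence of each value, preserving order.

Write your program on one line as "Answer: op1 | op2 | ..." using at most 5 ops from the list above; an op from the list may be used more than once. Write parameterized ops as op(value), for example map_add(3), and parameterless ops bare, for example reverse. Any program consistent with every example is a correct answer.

map_neg | map_add(-8) | map_neg | map_mul(7)

Check, running the answer program on each example:
  [-26, -23, 4, -8, -20, 30, 22, 35, 40, 3] -> [26, 23, -4, 8, 20, -30, -22, -35, -40, -3] -> [18, 15, -12, 0, 12, -38, -30, -43, -48, -11] -> [-18, -15, 12, 0, -12, 38, 30, 43, 48, 11] -> [-126, -105, 84, 0, -84, 266, 210, 301, 336, 77]
  [-39, -27, 10, -16, 39, -14, 3, 4, -16] -> [39, 27, -10, 16, -39, 14, -3, -4, 16] -> [31, 19, -18, 8, -47, 6, -11, -12, 8] -> [-31, -19, 18, -8, 47, -6, 11, 12, -8] -> [-217, -133, 126, -56, 329, -42, 77, 84, -56]
  [-20, -21, -20, -26] -> [20, 21, 20, 26] -> [12, 13, 12, 18] -> [-12, -13, -12, -18] -> [-84, -91, -84, -126]
  [-45, -11, -38, 48, 1, 12, 0, 33, 44, 3] -> [45, 11, 38, -48, -1, -12, 0, -33, -44, -3] -> [37, 3, 30, -56, -9, -20, -8, -41, -52, -11] -> [-37, -3, -30, 56, 9, 20, 8, 41, 52, 11] -> [-259, -21, -210, 392, 63, 140, 56, 287, 364, 77]
  [-5, -18, -31, 27, 30, 39, -37] -> [5, 18, 31, -27, -30, -39, 37] -> [-3, 10, 23, -35, -38, -47, 29] -> [3, -10, -23, 35, 38, 47, -29] -> [21, -70, -161, 245, 266, 329, -203]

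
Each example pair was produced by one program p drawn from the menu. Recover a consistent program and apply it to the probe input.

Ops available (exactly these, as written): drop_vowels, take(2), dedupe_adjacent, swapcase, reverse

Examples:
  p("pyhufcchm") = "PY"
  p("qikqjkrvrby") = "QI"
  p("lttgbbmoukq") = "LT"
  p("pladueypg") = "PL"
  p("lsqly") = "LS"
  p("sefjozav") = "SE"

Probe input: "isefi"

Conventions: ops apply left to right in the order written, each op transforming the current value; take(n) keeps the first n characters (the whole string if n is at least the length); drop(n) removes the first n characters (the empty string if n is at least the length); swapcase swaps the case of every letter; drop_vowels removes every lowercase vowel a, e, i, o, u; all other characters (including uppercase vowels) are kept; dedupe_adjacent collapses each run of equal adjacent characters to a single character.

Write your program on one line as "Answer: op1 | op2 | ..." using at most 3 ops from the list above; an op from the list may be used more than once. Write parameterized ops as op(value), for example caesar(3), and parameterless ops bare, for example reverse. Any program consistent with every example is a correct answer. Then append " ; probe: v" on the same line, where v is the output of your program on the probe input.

dedupe_adjacent | swapcase | take(2) ; probe: "IS"

Check, running the answer program on each example:
  "pyhufcchm" -> "pyhufchm" -> "PYHUFCHM" -> "PY"
  "qikqjkrvrby" -> "qikqjkrvrby" -> "QIKQJKRVRBY" -> "QI"
  "lttgbbmoukq" -> "ltgbmoukq" -> "LTGBMOUKQ" -> "LT"
  "pladueypg" -> "pladueypg" -> "PLADUEYPG" -> "PL"
  "lsqly" -> "lsqly" -> "LSQLY" -> "LS"
  "sefjozav" -> "sefjozav" -> "SEFJOZAV" -> "SE"
  probe: "isefi" -> "isefi" -> "ISEFI" -> "IS"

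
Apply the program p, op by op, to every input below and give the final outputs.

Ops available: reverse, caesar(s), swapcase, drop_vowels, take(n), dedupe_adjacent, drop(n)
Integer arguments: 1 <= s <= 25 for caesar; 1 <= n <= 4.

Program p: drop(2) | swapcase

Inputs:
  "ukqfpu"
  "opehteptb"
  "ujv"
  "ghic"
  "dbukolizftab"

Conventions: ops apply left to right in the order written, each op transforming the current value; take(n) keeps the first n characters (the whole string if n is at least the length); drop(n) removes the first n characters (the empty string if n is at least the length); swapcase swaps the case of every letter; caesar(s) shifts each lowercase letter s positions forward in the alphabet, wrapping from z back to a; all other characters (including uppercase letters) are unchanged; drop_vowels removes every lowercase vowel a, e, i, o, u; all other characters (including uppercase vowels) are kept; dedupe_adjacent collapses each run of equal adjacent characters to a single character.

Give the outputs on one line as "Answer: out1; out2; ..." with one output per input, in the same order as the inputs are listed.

"QFPU"; "EHTEPTB"; "V"; "IC"; "UKOLIZFTAB"

Execution, op by op:
  "ukqfpu" -> "qfpu" -> "QFPU"
  "opehteptb" -> "ehteptb" -> "EHTEPTB"
  "ujv" -> "v" -> "V"
  "ghic" -> "ic" -> "IC"
  "dbukolizftab" -> "ukolizftab" -> "UKOLIZFTAB"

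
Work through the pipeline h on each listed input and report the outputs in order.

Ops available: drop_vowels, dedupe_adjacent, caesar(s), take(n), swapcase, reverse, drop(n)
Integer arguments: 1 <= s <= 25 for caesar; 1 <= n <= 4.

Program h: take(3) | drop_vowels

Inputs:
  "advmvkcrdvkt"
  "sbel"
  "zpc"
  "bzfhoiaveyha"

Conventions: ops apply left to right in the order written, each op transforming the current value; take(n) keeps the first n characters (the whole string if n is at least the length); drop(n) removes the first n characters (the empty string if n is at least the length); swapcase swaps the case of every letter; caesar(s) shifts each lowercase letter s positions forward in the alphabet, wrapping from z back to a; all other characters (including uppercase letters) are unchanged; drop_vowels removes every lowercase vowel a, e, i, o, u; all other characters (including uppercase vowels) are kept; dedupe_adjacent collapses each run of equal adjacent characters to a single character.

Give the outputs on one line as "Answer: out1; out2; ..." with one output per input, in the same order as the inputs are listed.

"dv"; "sb"; "zpc"; "bzf"

Execution, op by op:
  "advmvkcrdvkt" -> "adv" -> "dv"
  "sbel" -> "sbe" -> "sb"
  "zpc" -> "zpc" -> "zpc"
  "bzfhoiaveyha" -> "bzf" -> "bzf"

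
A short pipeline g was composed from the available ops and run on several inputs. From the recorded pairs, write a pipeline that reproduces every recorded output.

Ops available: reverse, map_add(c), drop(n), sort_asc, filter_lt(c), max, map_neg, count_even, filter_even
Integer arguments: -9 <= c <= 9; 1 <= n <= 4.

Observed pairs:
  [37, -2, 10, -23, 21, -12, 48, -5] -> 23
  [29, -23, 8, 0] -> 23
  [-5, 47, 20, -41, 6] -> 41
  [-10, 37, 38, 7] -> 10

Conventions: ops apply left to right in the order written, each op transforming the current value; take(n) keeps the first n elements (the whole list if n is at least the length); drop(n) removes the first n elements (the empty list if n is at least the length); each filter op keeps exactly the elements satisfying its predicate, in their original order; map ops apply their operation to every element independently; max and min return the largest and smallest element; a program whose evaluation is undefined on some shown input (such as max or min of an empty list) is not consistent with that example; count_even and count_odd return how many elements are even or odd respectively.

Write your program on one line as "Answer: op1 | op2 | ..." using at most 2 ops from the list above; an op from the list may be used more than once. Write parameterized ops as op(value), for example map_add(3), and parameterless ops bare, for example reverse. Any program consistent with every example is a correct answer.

map_neg | max

Check, running the answer program on each example:
  [37, -2, 10, -23, 21, -12, 48, -5] -> [-37, 2, -10, 23, -21, 12, -48, 5] -> 23
  [29, -23, 8, 0] -> [-29, 23, -8, 0] -> 23
  [-5, 47, 20, -41, 6] -> [5, -47, -20, 41, -6] -> 41
  [-10, 37, 38, 7] -> [10, -37, -38, -7] -> 10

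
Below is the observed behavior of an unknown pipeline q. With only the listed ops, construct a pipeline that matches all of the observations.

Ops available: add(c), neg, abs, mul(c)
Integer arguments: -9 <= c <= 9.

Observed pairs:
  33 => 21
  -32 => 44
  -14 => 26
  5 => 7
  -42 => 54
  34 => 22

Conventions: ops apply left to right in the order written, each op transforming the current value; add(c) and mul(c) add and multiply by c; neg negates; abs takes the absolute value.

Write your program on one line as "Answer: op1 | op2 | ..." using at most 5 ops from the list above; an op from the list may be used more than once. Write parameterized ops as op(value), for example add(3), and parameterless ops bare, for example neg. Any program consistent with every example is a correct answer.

add(2) | add(-9) | add(-5) | abs

Check, running the answer program on each example:
  33 -> 35 -> 26 -> 21 -> 21
  -32 -> -30 -> -39 -> -44 -> 44
  -14 -> -12 -> -21 -> -26 -> 26
  5 -> 7 -> -2 -> -7 -> 7
  -42 -> -40 -> -49 -> -54 -> 54
  34 -> 36 -> 27 -> 22 -> 22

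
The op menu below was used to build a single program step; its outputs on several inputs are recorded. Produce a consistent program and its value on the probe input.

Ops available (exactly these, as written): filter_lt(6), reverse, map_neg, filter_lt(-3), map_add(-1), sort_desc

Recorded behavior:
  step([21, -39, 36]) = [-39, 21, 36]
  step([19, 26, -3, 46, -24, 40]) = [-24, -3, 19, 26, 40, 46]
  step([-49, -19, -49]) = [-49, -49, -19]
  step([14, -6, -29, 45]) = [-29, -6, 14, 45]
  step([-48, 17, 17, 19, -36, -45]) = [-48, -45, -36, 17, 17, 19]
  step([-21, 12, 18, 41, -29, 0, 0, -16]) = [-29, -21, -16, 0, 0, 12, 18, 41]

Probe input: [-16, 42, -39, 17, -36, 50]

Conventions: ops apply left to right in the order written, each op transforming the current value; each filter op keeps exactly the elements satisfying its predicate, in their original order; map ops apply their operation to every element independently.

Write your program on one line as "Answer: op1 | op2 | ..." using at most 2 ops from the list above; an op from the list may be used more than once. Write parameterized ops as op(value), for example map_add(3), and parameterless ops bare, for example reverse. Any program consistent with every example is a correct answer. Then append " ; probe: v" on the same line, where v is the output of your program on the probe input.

sort_desc | reverse ; probe: [-39, -36, -16, 17, 42, 50]

Check, running the answer program on each example:
  [21, -39, 36] -> [36, 21, -39] -> [-39, 21, 36]
  [19, 26, -3, 46, -24, 40] -> [46, 40, 26, 19, -3, -24] -> [-24, -3, 19, 26, 40, 46]
  [-49, -19, -49] -> [-19, -49, -49] -> [-49, -49, -19]
  [14, -6, -29, 45] -> [45, 14, -6, -29] -> [-29, -6, 14, 45]
  [-48, 17, 17, 19, -36, -45] -> [19, 17, 17, -36, -45, -48] -> [-48, -45, -36, 17, 17, 19]
  [-21, 12, 18, 41, -29, 0, 0, -16] -> [41, 18, 12, 0, 0, -16, -21, -29] -> [-29, -21, -16, 0, 0, 12, 18, 41]
  probe: [-16, 42, -39, 17, -36, 50] -> [50, 42, 17, -16, -36, -39] -> [-39, -36, -16, 17, 42, 50]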